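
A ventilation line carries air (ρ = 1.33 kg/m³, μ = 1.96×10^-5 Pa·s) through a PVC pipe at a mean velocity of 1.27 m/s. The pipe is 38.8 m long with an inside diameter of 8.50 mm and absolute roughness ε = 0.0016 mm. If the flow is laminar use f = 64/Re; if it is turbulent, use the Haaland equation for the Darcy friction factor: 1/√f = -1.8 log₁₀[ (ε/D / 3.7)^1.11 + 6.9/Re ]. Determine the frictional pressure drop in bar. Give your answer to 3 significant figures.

ΔP ≈ 0.00428 bar

Reynolds number Re = ρVD/μ = 1.33 · 1.27 · 0.0085 / 1.96e-05 = 732.5.
Re < 2300 → laminar flow, so f = 64/Re = 64/732.5 = 0.08737 (the turbulent correlation is not needed).
Darcy-Weisbach: ΔP = f(L/D)(ρV²/2) = 0.08737·(38.8/0.0085)·(1.33·1.27²/2) = 0.08737·4565·1.073 = 427.8 Pa.
ΔP = 427.8 Pa = 0.00428 bar.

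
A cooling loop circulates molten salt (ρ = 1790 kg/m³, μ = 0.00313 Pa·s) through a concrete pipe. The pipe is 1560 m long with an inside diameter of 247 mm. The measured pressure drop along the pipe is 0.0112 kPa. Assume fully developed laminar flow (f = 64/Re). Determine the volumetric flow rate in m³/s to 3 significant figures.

Q ≈ 2.10×10^-4 m³/s

For laminar flow, f = 64/Re with Re = ρVD/μ, so Darcy-Weisbach reduces to ΔP = 32μLV/D². Solving for V: V = ΔP·D²/(32μL) = 11.2·(0.247)²/(32·0.00313·1560) = 0.004373 m/s.
Check: Re = ρVD/μ = 1790·0.004373·0.247/0.00313 = 617.7 < 2300, so the laminar assumption holds.
Q = V·A = 0.004373·(π/4·0.247²) = 0.0002095 m³/s = 2.10×10^-4 m³/s.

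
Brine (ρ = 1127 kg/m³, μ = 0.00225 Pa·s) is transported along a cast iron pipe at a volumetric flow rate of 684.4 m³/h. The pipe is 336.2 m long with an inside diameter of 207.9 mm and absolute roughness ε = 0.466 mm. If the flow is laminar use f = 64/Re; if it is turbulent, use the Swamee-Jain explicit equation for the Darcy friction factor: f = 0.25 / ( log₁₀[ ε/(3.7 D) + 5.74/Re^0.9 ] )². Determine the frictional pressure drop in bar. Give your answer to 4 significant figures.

ΔP ≈ 7.013 bar

Q = 684.4 m³/h = 684.4/3600 = 0.1901 m³/s.
Cross-sectional area A = πD²/4 = π(0.2079)²/4 = 0.03395 m²; mean velocity V = Q/A = 0.1901/0.03395 = 5.6 m/s.
Reynolds number Re = ρVD/μ = 1127 · 5.6 · 0.2079 / 0.00225 = 5.832e+05.
Re > 4000 → turbulent. Relative roughness ε/D = 0.000466/0.2079 = 0.00224. Swamee-Jain: f = 0.25/(log₁₀[0.00224/3.7 + 5.74/5.832e+05^0.9])² = 0.25/(log₁₀[0.000606 + 3.71e-05])² = 0.25/(-3.192)² = 0.02454.
Darcy-Weisbach: ΔP = f(L/D)(ρV²/2) = 0.02454·(336.2/0.2079)·(1127·5.6²/2) = 0.02454·1617·1.767e+04 = 7.013e+05 Pa.
ΔP = 7.013e+05 Pa = 7.013 bar.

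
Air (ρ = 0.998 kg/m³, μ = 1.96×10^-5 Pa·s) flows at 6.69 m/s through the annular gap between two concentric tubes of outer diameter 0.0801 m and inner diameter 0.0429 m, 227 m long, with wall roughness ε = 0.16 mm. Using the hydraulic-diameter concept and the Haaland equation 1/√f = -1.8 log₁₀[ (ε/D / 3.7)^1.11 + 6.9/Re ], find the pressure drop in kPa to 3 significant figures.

Hydraulic diameter D_h = 4A/P = D_o - D_i = 0.0801 - 0.0429 = 0.0372 m.
Re = ρVD_h/μ = 0.998·6.69·0.0372/1.96e-05 = 1.267e+04.
ε/D_h = 0.00016/0.0372 = 0.0043; Haaland gives 1/√f = -1.8 log₁₀[0.000553+0.000545] = 5.327, so f = 0.03523.
ΔP = f(L/D_h)(ρV²/2) = 0.03523·227/0.0372·22.33 = 4802 Pa.
ΔP = 4.80 kPa.

ΔP ≈ 4.80 kPa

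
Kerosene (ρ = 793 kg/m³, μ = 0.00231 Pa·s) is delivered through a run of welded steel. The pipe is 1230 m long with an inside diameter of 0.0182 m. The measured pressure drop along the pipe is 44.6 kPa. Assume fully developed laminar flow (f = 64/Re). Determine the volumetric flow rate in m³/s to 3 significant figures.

For laminar flow, f = 64/Re with Re = ρVD/μ, so Darcy-Weisbach reduces to ΔP = 32μLV/D². Solving for V: V = ΔP·D²/(32μL) = 4.46e+04·(0.0182)²/(32·0.00231·1230) = 0.1625 m/s.
Check: Re = ρVD/μ = 793·0.1625·0.0182/0.00231 = 1015 < 2300, so the laminar assumption holds.
Q = V·A = 0.1625·(π/4·0.0182²) = 4.227e-05 m³/s = 4.23×10^-5 m³/s.

Q ≈ 4.23×10^-5 m³/s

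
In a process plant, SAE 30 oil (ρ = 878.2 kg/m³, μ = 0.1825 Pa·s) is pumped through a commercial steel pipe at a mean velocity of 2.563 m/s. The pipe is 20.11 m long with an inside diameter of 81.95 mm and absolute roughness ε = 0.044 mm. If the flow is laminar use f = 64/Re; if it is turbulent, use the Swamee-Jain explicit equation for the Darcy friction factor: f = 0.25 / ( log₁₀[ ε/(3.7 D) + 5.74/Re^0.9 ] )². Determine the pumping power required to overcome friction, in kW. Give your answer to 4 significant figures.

P ≈ 0.6059 kW

Reynolds number Re = ρVD/μ = 878.2 · 2.563 · 0.08195 / 0.182 = 1011.
Re < 2300 → laminar flow, so f = 64/Re = 64/1011 = 0.06332 (the turbulent correlation is not needed).
Darcy-Weisbach: ΔP = f(L/D)(ρV²/2) = 0.06332·(20.11/0.08195)·(878.2·2.563²/2) = 0.06332·245.4·2884 = 4.482e+04 Pa.
Q = V·A = 2.563·0.005275 = 0.01352 m³/s.
Pumping power P = QΔP = 0.01352·4.482e+04 = 605.92 W = 0.6059 kW.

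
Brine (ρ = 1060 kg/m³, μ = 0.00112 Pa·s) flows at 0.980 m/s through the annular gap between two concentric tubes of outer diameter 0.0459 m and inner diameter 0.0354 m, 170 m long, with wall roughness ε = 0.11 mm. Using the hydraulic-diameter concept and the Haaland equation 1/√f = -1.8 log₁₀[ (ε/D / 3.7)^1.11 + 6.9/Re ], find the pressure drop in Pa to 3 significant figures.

ΔP ≈ 360000 Pa

Hydraulic diameter D_h = 4A/P = D_o - D_i = 0.0459 - 0.0354 = 0.0105 m.
Re = ρVD_h/μ = 1060·0.98·0.0105/0.00112 = 9739.
ε/D_h = 0.00011/0.0105 = 0.0105; Haaland gives 1/√f = -1.8 log₁₀[0.00148+0.000709] = 4.786, so f = 0.04366.
ΔP = f(L/D_h)(ρV²/2) = 0.04366·170/0.0105·509 = 3.598e+05 Pa.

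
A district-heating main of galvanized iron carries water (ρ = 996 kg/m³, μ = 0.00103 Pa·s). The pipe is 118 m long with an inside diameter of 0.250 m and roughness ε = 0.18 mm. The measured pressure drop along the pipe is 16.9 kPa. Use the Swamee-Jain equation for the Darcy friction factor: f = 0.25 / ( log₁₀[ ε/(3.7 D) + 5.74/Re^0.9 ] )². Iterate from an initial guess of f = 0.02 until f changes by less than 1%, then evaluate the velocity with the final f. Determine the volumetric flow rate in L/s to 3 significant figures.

Rearranging Darcy-Weisbach: V = √(2·ΔP·D/(f·L·ρ)). With ε/D = 0.00018/0.25 = 0.00072, iterate starting from f = 0.02:
  f = 0.02 → V = √(2·1.69e+04·0.25/(0.02·118·996)) = 1.896 m/s; Re = ρVD/μ = 4.584e+05; f → 0.01909
  f = 0.01909 → V = 1.941 m/s; Re = 4.691e+05; f → 0.01908
Converged (Δf/f < 1%). With the final f = 0.01908: V = √(2·1.69e+04·0.25/(0.01908·118·996)) = 1.941 m/s.
Q = V·A = 1.941·(π/4·0.25²) = 0.0953 m³/s = 95.3 L/s.

Q ≈ 95.3 L/s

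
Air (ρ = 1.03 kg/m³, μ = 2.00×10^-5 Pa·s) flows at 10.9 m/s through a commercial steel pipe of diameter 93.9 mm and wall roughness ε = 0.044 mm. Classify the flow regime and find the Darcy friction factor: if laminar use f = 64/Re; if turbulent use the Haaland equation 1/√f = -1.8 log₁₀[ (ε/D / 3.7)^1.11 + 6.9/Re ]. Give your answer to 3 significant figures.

Re = ρVD/μ = 1.03·10.9·0.0939/2e-05 = 5.271e+04.
Re > 4000 → turbulent. ε/D = 4.4e-05/0.0939 = 0.000469; Haaland: 1/√f = -1.8 log₁₀[4.72e-05 + 0.000131] = 6.749, so f = 0.02196.

f ≈ 0.0220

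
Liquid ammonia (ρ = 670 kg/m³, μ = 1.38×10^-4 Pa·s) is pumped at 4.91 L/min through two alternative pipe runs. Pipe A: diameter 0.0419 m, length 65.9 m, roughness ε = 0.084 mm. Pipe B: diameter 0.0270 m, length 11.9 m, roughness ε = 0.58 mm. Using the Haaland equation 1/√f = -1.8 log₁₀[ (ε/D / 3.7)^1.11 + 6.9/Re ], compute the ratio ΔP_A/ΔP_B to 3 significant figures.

ΔP_A/ΔP_B ≈ 0.382

Pipe A: V = Q/A = 8.183e-05/0.001379 = 0.05935 m/s; Re = 1.207e+04; ε/D = 0.002; Haaland → f = 0.03228; ΔP_A = f(L/D)(ρV²/2) = 59.9 Pa.
Pipe B: V = Q/A = 8.183e-05/0.0005726 = 0.1429 m/s; Re = 1.874e+04; ε/D = 0.0215; Haaland → f = 0.05201; ΔP_B = f(L/D)(ρV²/2) = 156.9 Pa.
ΔP_A/ΔP_B = 59.9/156.9 = 0.382.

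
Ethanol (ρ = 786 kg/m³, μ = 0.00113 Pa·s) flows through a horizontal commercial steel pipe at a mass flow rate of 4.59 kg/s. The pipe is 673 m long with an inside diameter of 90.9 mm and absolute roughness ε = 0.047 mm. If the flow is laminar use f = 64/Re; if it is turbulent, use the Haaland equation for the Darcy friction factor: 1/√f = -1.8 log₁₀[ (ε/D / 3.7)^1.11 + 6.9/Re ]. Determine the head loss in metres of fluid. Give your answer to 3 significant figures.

A = πD²/4 = π(0.0909)²/4 = 0.00649 m²; mean velocity V = ṁ/(ρA) = 4.59/(786 · 0.00649) = 0.8999 m/s.
Reynolds number Re = ρVD/μ = 786 · 0.8999 · 0.0909 / 0.00113 = 5.69e+04.
Re > 4000 → turbulent. Relative roughness ε/D = 4.7e-05/0.0909 = 0.000517. Haaland: 1/√f = -1.8 log₁₀[(0.000517/3.7)^1.11 + 6.9/5.69e+04] = -1.8 log₁₀[5.26e-05 + 0.000121] = 6.767, so f = 0.02184.
Darcy-Weisbach: ΔP = f(L/D)(ρV²/2) = 0.02184·(673/0.0909)·(786·0.8999²/2) = 0.02184·7404·318.2 = 5.145e+04 Pa.
Head loss h_f = ΔP/(ρg) = 5.145e+04/(786·9.81) = 6.67 m.

h_f ≈ 6.67 m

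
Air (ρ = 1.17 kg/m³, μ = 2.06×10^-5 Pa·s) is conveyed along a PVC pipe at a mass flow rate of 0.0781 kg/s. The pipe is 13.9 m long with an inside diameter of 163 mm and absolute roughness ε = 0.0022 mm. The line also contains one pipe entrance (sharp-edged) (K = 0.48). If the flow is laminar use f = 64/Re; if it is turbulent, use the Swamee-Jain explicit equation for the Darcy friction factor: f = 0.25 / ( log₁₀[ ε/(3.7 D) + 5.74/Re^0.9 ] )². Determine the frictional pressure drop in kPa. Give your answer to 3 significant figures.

ΔP ≈ 0.0149 kPa

A = πD²/4 = π(0.163)²/4 = 0.02087 m²; mean velocity V = ṁ/(ρA) = 0.0781/(1.17 · 0.02087) = 3.199 m/s.
Reynolds number Re = ρVD/μ = 1.17 · 3.199 · 0.163 / 2.06e-05 = 2.961e+04.
Re > 4000 → turbulent. Relative roughness ε/D = 2.2e-06/0.163 = 1.35e-05. Swamee-Jain: f = 0.25/(log₁₀[1.35e-05/3.7 + 5.74/2.961e+04^0.9])² = 0.25/(log₁₀[3.65e-06 + 0.000543])² = 0.25/(-3.263)² = 0.02349.
Total minor-loss coefficient ΣK = 1·0.48 = 0.48.
ΔP = [f·L/D + ΣK]·(ρV²/2) = [0.02349·13.9/0.163 + 0.48]·(1.17·3.199²/2) = [2.003 + 0.48]·5.986 = 14.86 Pa.
ΔP = 14.86 Pa = 0.0149 kPa.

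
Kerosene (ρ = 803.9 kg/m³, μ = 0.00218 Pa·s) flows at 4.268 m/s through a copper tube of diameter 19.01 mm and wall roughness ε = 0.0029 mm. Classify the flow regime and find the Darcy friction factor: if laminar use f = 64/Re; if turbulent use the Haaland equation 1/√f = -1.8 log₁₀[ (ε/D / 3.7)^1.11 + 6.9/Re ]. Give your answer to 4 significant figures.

Re = ρVD/μ = 803.9·4.268·0.01901/0.00218 = 2.992e+04.
Re > 4000 → turbulent. ε/D = 2.9e-06/0.01901 = 0.000153; Haaland: 1/√f = -1.8 log₁₀[1.36e-05 + 0.000231] = 6.502, so f = 0.02365.

f ≈ 0.02365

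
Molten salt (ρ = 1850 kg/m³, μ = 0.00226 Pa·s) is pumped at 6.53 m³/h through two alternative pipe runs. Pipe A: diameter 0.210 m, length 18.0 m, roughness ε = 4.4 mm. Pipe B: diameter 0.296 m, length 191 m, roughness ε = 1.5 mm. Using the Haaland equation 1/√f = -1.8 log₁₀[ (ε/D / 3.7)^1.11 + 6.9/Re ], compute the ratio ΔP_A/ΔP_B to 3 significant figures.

Pipe A: V = Q/A = 0.001814/0.03464 = 0.05237 m/s; Re = 9003; ε/D = 0.021; Haaland → f = 0.05354; ΔP_A = f(L/D)(ρV²/2) = 11.64 Pa.
Pipe B: V = Q/A = 0.001814/0.06881 = 0.02636 m/s; Re = 6387; ε/D = 0.00507; Haaland → f = 0.04056; ΔP_B = f(L/D)(ρV²/2) = 16.82 Pa.
ΔP_A/ΔP_B = 11.64/16.82 = 0.692.

ΔP_A/ΔP_B ≈ 0.692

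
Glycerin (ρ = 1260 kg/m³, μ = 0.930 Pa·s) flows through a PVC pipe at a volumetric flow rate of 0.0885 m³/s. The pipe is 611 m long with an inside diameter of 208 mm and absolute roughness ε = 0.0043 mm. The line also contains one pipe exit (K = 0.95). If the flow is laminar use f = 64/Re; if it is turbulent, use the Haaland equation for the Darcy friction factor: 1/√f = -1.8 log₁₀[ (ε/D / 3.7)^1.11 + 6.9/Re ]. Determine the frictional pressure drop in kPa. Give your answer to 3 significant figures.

Cross-sectional area A = πD²/4 = π(0.208)²/4 = 0.03398 m²; mean velocity V = Q/A = 0.0885/0.03398 = 2.605 m/s.
Reynolds number Re = ρVD/μ = 1260 · 2.605 · 0.208 / 0.93 = 734.
Re < 2300 → laminar flow, so f = 64/Re = 64/734 = 0.0872 (the turbulent correlation is not needed).
Total minor-loss coefficient ΣK = 1·0.95 = 0.95.
ΔP = [f·L/D + ΣK]·(ρV²/2) = [0.0872·611/0.208 + 0.95]·(1260·2.605²/2) = [256.1 + 0.95]·4274 = 1.099e+06 Pa.
ΔP = 1.099e+06 Pa = 1100 kPa.

ΔP ≈ 1100 kPa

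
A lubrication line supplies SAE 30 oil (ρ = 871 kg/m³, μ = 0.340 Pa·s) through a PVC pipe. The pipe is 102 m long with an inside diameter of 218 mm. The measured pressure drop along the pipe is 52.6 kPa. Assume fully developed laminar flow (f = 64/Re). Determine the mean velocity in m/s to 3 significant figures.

For laminar flow, f = 64/Re with Re = ρVD/μ, so Darcy-Weisbach reduces to ΔP = 32μLV/D². Solving for V: V = ΔP·D²/(32μL) = 5.26e+04·(0.218)²/(32·0.34·102) = 2.253 m/s.
Check: Re = ρVD/μ = 871·2.253·0.218/0.34 = 1258 < 2300, so the laminar assumption holds.

V ≈ 2.25 m/s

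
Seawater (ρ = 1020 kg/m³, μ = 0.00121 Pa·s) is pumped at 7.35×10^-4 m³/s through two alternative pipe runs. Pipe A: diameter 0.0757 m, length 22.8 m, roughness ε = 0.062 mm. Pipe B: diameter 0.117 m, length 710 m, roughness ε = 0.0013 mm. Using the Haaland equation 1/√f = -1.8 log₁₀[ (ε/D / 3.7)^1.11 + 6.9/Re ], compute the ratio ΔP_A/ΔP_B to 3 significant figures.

ΔP_A/ΔP_B ≈ 0.259

Pipe A: V = Q/A = 0.000735/0.004501 = 0.1633 m/s; Re = 1.042e+04; ε/D = 0.000819; Haaland → f = 0.0316; ΔP_A = f(L/D)(ρV²/2) = 129.5 Pa.
Pipe B: V = Q/A = 0.000735/0.01075 = 0.06836 m/s; Re = 6743; ε/D = 1.11e-05; Haaland → f = 0.03453; ΔP_B = f(L/D)(ρV²/2) = 499.5 Pa.
ΔP_A/ΔP_B = 129.5/499.5 = 0.259.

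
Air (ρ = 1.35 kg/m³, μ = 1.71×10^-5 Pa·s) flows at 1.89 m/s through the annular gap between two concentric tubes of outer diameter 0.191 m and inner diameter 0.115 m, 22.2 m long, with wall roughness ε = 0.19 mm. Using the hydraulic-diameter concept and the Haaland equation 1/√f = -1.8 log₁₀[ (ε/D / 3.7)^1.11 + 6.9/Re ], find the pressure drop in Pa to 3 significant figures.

Hydraulic diameter D_h = 4A/P = D_o - D_i = 0.191 - 0.115 = 0.076 m.
Re = ρVD_h/μ = 1.35·1.89·0.076/1.71e-05 = 1.134e+04.
ε/D_h = 0.00019/0.076 = 0.0025; Haaland gives 1/√f = -1.8 log₁₀[0.000303+0.000608] = 5.473, so f = 0.03339.
ΔP = f(L/D_h)(ρV²/2) = 0.03339·22.2/0.076·2.411 = 23.52 Pa.

ΔP ≈ 23.5 Pa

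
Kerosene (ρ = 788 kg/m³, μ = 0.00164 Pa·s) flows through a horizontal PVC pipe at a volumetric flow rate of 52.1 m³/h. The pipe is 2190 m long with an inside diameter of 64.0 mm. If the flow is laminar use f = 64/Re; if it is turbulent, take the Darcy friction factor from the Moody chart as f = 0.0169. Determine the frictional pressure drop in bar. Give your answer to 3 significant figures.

ΔP ≈ 46.1 bar

Q = 52.1 m³/h = 52.1/3600 = 0.01447 m³/s.
Cross-sectional area A = πD²/4 = π(0.064)²/4 = 0.003217 m²; mean velocity V = Q/A = 0.01447/0.003217 = 4.499 m/s.
Reynolds number Re = ρVD/μ = 788 · 4.499 · 0.064 / 0.00164 = 1.383e+05.
Re > 4000 → turbulent; use the Moody-chart value f = 0.0169.
Darcy-Weisbach: ΔP = f(L/D)(ρV²/2) = 0.0169·(2190/0.064)·(788·4.499²/2) = 0.0169·3.422e+04·7974 = 4.611e+06 Pa.
ΔP = 4.611e+06 Pa = 46.1 bar.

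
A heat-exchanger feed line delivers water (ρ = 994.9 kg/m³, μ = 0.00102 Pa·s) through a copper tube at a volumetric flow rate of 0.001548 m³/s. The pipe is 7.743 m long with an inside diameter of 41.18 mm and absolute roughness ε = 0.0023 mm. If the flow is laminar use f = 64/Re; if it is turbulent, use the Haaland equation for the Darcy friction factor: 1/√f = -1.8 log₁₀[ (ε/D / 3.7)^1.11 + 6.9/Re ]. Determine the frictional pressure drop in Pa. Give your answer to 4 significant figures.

Cross-sectional area A = πD²/4 = π(0.04118)²/4 = 0.001332 m²; mean velocity V = Q/A = 0.001548/0.001332 = 1.162 m/s.
Reynolds number Re = ρVD/μ = 994.9 · 1.162 · 0.04118 / 0.00102 = 4.668e+04.
Re > 4000 → turbulent. Relative roughness ε/D = 2.3e-06/0.04118 = 5.59e-05. Haaland: 1/√f = -1.8 log₁₀[(5.59e-05/3.7)^1.11 + 6.9/4.668e+04] = -1.8 log₁₀[4.45e-06 + 0.000148] = 6.871, so f = 0.02118.
Darcy-Weisbach: ΔP = f(L/D)(ρV²/2) = 0.02118·(7.743/0.04118)·(994.9·1.162²/2) = 0.02118·188·672 = 2676 Pa.

ΔP ≈ 2676 Pa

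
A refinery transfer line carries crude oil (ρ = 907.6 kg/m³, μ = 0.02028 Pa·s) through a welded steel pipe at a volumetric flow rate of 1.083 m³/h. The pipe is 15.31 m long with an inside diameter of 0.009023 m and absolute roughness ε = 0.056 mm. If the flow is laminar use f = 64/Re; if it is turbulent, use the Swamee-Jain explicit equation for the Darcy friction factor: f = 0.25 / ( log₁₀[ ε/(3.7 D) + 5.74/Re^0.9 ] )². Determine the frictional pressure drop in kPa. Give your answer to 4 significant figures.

Q = 1.083 m³/h = 1.083/3600 = 0.0003008 m³/s.
Cross-sectional area A = πD²/4 = π(0.009023)²/4 = 6.394e-05 m²; mean velocity V = Q/A = 0.0003008/6.394e-05 = 4.705 m/s.
Reynolds number Re = ρVD/μ = 907.6 · 4.705 · 0.009023 / 0.0203 = 1900.
Re < 2300 → laminar flow, so f = 64/Re = 64/1900 = 0.03369 (the turbulent correlation is not needed).
Darcy-Weisbach: ΔP = f(L/D)(ρV²/2) = 0.03369·(15.31/0.009023)·(907.6·4.705²/2) = 0.03369·1697·1.004e+04 = 5.741e+05 Pa.
ΔP = 5.741e+05 Pa = 574.1 kPa.

ΔP ≈ 574.1 kPa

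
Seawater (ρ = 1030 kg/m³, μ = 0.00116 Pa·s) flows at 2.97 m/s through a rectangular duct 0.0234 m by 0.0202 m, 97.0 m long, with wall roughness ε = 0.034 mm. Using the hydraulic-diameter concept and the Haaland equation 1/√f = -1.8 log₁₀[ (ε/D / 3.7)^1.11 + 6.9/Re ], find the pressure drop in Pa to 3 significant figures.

Hydraulic diameter D_h = 4A/P = 4·(0.0234·0.0202)/(2·(0.0234+0.0202)) = 0.001891/0.0872 = 0.02168 m.
Re = ρVD_h/μ = 1030·2.97·0.02168/0.00116 = 5.718e+04.
ε/D_h = 3.4e-05/0.02168 = 0.00157; Haaland gives 1/√f = -1.8 log₁₀[0.00018+0.000121] = 6.338, so f = 0.02489.
ΔP = f(L/D_h)(ρV²/2) = 0.02489·97/0.02168·4543 = 5.058e+05 Pa.

ΔP ≈ 506000 Pa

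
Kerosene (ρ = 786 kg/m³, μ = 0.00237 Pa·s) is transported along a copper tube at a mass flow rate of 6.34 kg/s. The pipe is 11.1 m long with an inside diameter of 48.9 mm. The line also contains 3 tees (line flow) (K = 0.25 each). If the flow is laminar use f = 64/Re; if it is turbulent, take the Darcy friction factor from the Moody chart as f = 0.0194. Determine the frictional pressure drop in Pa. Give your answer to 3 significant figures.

A = πD²/4 = π(0.0489)²/4 = 0.001878 m²; mean velocity V = ṁ/(ρA) = 6.34/(786 · 0.001878) = 4.295 m/s.
Reynolds number Re = ρVD/μ = 786 · 4.295 · 0.0489 / 0.00237 = 6.965e+04.
Re > 4000 → turbulent; use the Moody-chart value f = 0.0194.
Total minor-loss coefficient ΣK = 3·0.25 = 0.75.
ΔP = [f·L/D + ΣK]·(ρV²/2) = [0.0194·11.1/0.0489 + 0.75]·(786·4.295²/2) = [4.404 + 0.75]·7250 = 3.736e+04 Pa.

ΔP ≈ 37400 Pa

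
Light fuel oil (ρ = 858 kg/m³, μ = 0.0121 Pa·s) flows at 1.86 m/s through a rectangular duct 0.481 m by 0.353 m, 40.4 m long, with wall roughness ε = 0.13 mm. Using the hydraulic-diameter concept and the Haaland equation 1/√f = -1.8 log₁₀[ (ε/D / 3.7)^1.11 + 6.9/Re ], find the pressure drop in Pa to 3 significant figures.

Hydraulic diameter D_h = 4A/P = 4·(0.481·0.353)/(2·(0.481+0.353)) = 0.6792/1.668 = 0.4072 m.
Re = ρVD_h/μ = 858·1.86·0.4072/0.0121 = 5.37e+04.
ε/D_h = 0.00013/0.4072 = 0.000319; Haaland gives 1/√f = -1.8 log₁₀[3.08e-05+0.000128] = 6.836, so f = 0.0214.
ΔP = f(L/D_h)(ρV²/2) = 0.0214·40.4/0.4072·1484 = 3151 Pa.

ΔP ≈ 3150 Pa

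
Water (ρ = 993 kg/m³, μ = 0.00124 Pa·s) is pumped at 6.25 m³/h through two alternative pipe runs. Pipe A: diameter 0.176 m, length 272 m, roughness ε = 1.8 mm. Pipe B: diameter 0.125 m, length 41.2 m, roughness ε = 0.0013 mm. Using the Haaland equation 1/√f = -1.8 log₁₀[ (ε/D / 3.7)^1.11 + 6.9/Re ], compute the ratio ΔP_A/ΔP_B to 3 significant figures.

ΔP_A/ΔP_B ≈ 1.83

Pipe A: V = Q/A = 0.001736/0.02433 = 0.07136 m/s; Re = 1.006e+04; ε/D = 0.0102; Haaland → f = 0.04325; ΔP_A = f(L/D)(ρV²/2) = 169 Pa.
Pipe B: V = Q/A = 0.001736/0.01227 = 0.1415 m/s; Re = 1.416e+04; ε/D = 1.04e-05; Haaland → f = 0.02814; ΔP_B = f(L/D)(ρV²/2) = 92.17 Pa.
ΔP_A/ΔP_B = 169/92.17 = 1.83.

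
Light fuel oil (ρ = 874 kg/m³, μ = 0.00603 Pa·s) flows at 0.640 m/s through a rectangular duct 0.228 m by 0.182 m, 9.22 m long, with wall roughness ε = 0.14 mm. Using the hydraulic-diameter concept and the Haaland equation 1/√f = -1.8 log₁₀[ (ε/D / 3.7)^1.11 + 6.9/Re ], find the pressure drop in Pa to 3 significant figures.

Hydraulic diameter D_h = 4A/P = 4·(0.228·0.182)/(2·(0.228+0.182)) = 0.166/0.82 = 0.2024 m.
Re = ρVD_h/μ = 874·0.64·0.2024/0.00603 = 1.878e+04.
ε/D_h = 0.00014/0.2024 = 0.000692; Haaland gives 1/√f = -1.8 log₁₀[7.27e-05+0.000367] = 6.041, so f = 0.0274.
ΔP = f(L/D_h)(ρV²/2) = 0.0274·9.22/0.2024·179 = 223.4 Pa.

ΔP ≈ 223 Pa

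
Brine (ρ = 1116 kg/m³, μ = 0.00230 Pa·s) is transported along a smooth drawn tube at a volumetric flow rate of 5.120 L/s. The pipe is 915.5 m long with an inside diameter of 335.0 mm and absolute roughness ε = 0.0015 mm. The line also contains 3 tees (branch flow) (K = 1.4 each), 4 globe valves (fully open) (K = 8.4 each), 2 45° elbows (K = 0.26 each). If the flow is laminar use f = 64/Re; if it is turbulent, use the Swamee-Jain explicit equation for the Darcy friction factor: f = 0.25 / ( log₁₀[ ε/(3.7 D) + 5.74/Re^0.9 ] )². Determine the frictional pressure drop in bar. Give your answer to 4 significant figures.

Q = 5.120 L/s = 5.120/1000 = 0.00512 m³/s.
Cross-sectional area A = πD²/4 = π(0.335)²/4 = 0.08814 m²; mean velocity V = Q/A = 0.00512/0.08814 = 0.05809 m/s.
Reynolds number Re = ρVD/μ = 1116 · 0.05809 · 0.335 / 0.0023 = 9442.
Re > 4000 → turbulent. Relative roughness ε/D = 1.5e-06/0.335 = 4.48e-06. Swamee-Jain: f = 0.25/(log₁₀[4.48e-06/3.7 + 5.74/9442^0.9])² = 0.25/(log₁₀[1.21e-06 + 0.00152])² = 0.25/(-2.818)² = 0.03147.
Total minor-loss coefficient ΣK = 3·1.4 + 4·8.4 + 2·0.26 = 38.3.
ΔP = [f·L/D + ΣK]·(ρV²/2) = [0.03147·915.5/0.335 + 38.3]·(1116·0.05809²/2) = [86.02 + 38.3]·1.883 = 234.1 Pa.
ΔP = 234.1 Pa = 0.002341 bar.

ΔP ≈ 0.002341 bar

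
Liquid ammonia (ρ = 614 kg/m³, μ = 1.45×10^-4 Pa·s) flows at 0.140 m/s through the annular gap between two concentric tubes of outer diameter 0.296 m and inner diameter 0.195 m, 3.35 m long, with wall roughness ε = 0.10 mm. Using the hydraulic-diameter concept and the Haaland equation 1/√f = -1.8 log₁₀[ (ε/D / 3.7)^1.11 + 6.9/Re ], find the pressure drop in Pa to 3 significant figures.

Hydraulic diameter D_h = 4A/P = D_o - D_i = 0.296 - 0.195 = 0.101 m.
Re = ρVD_h/μ = 614·0.14·0.101/0.000145 = 5.988e+04.
ε/D_h = 0.0001/0.101 = 0.00099; Haaland gives 1/√f = -1.8 log₁₀[0.000108+0.000115] = 6.571, so f = 0.02316.
ΔP = f(L/D_h)(ρV²/2) = 0.02316·3.35/0.101·6.017 = 4.622 Pa.

ΔP ≈ 4.62 Pa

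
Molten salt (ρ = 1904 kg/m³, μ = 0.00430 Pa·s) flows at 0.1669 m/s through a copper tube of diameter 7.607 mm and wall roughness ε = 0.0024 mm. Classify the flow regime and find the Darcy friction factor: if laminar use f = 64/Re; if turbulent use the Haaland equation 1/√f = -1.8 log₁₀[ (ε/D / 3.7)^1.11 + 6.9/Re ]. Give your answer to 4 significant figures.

Re = ρVD/μ = 1904·0.1669·0.007607/0.0043 = 562.2.
Re < 2300 → laminar, so f = 64/Re = 0.1138 (roughness is irrelevant in laminar flow).

f ≈ 0.1138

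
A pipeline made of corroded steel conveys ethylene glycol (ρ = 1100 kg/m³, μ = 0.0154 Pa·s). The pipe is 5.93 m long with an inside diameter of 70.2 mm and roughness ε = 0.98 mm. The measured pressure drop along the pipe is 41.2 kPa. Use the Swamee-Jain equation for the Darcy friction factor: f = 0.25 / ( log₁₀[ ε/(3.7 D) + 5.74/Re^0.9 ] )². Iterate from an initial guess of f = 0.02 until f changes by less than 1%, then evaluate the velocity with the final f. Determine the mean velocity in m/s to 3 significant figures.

V ≈ 4.42 m/s

Rearranging Darcy-Weisbach: V = √(2·ΔP·D/(f·L·ρ)). With ε/D = 0.00098/0.0702 = 0.014, iterate starting from f = 0.02:
  f = 0.02 → V = √(2·4.12e+04·0.0702/(0.02·5.93·1100)) = 6.659 m/s; Re = ρVD/μ = 3.339e+04; f → 0.04449
  f = 0.04449 → V = 4.465 m/s; Re = 2.239e+04; f → 0.04529
  f = 0.04529 → V = 4.425 m/s; Re = 2.219e+04; f → 0.04531
Converged (Δf/f < 1%). With the final f = 0.04531: V = √(2·4.12e+04·0.0702/(0.04531·5.93·1100)) = 4.424 m/s.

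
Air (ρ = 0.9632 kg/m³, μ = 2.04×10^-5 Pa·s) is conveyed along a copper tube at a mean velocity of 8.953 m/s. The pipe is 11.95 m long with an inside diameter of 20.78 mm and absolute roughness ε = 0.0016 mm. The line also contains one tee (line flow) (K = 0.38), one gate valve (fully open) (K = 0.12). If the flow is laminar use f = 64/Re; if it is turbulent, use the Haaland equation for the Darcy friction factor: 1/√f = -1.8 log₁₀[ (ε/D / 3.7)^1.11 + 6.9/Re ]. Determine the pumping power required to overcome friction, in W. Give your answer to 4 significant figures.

Reynolds number Re = ρVD/μ = 0.9632 · 8.953 · 0.02078 / 2.04e-05 = 8784.
Re > 4000 → turbulent. Relative roughness ε/D = 1.6e-06/0.02078 = 7.7e-05. Haaland: 1/√f = -1.8 log₁₀[(7.7e-05/3.7)^1.11 + 6.9/8784] = -1.8 log₁₀[6.36e-06 + 0.000786] = 5.582, so f = 0.03209.
Total minor-loss coefficient ΣK = 1·0.38 + 1·0.12 = 0.5.
ΔP = [f·L/D + ΣK]·(ρV²/2) = [0.03209·11.95/0.02078 + 0.5]·(0.9632·8.953²/2) = [18.45 + 0.5]·38.6 = 731.7 Pa.
Q = V·A = 8.953·0.0003391 = 0.003036 m³/s.
Pumping power P = QΔP = 0.003036·731.7 = 2.2216 W = 2.222 W.

P ≈ 2.222 W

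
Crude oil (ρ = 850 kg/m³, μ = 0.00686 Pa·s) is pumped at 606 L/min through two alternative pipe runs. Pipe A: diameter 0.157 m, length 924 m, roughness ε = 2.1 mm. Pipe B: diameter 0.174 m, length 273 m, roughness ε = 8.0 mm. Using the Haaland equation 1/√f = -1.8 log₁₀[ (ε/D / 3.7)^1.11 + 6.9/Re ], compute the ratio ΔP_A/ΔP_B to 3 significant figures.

ΔP_A/ΔP_B ≈ 3.66

Pipe A: V = Q/A = 0.0101/0.01936 = 0.5217 m/s; Re = 1.015e+04; ε/D = 0.0134; Haaland → f = 0.04635; ΔP_A = f(L/D)(ρV²/2) = 3.156e+04 Pa.
Pipe B: V = Q/A = 0.0101/0.02378 = 0.4247 m/s; Re = 9158; ε/D = 0.046; Haaland → f = 0.07171; ΔP_B = f(L/D)(ρV²/2) = 8627 Pa.
ΔP_A/ΔP_B = 3.156e+04/8627 = 3.66.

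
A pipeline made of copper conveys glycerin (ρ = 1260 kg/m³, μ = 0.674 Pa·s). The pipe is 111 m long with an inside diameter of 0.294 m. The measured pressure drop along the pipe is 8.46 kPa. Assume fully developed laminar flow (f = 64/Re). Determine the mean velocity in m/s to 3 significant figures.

For laminar flow, f = 64/Re with Re = ρVD/μ, so Darcy-Weisbach reduces to ΔP = 32μLV/D². Solving for V: V = ΔP·D²/(32μL) = 8460·(0.294)²/(32·0.674·111) = 0.3054 m/s.
Check: Re = ρVD/μ = 1260·0.3054·0.294/0.674 = 167.9 < 2300, so the laminar assumption holds.

V ≈ 0.305 m/s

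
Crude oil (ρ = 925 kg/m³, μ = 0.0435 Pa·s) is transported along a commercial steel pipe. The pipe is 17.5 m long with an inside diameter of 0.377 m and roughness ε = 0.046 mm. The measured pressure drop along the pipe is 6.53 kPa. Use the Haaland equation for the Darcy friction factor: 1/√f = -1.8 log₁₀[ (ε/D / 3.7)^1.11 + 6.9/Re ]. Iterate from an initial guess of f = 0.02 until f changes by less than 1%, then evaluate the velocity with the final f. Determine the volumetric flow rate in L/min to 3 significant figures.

Rearranging Darcy-Weisbach: V = √(2·ΔP·D/(f·L·ρ)). With ε/D = 4.6e-05/0.377 = 0.000122, iterate starting from f = 0.02:
  f = 0.02 → V = √(2·6530·0.377/(0.02·17.5·925)) = 3.9 m/s; Re = ρVD/μ = 3.126e+04; f → 0.02335
  f = 0.02335 → V = 3.609 m/s; Re = 2.893e+04; f → 0.02377
  f = 0.02377 → V = 3.577 m/s; Re = 2.868e+04; f → 0.02382
Converged (Δf/f < 1%). With the final f = 0.02382: V = √(2·6530·0.377/(0.02382·17.5·925)) = 3.574 m/s.
Q = V·A = 3.574·(π/4·0.377²) = 0.3989 m³/s = 23900 L/min.

Q ≈ 23900 L/min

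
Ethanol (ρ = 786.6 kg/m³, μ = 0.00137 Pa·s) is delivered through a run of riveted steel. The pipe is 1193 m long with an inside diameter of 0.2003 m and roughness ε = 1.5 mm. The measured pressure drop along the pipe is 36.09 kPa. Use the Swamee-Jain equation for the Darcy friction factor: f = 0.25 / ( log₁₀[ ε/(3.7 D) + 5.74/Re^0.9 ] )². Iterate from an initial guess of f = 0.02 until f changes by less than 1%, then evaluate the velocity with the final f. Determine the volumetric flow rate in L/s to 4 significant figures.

Rearranging Darcy-Weisbach: V = √(2·ΔP·D/(f·L·ρ)). With ε/D = 0.0015/0.2003 = 0.00749, iterate starting from f = 0.02:
  f = 0.02 → V = √(2·3.609e+04·0.2003/(0.02·1193·786.6)) = 0.8777 m/s; Re = ρVD/μ = 1.009e+05; f → 0.03542
  f = 0.03542 → V = 0.6595 m/s; Re = 7.585e+04; f → 0.03569
Converged (Δf/f < 1%). With the final f = 0.03569: V = √(2·3.609e+04·0.2003/(0.03569·1193·786.6)) = 0.657 m/s.
Q = V·A = 0.657·(π/4·0.2003²) = 0.0207 m³/s = 20.70 L/s.

Q ≈ 20.70 L/s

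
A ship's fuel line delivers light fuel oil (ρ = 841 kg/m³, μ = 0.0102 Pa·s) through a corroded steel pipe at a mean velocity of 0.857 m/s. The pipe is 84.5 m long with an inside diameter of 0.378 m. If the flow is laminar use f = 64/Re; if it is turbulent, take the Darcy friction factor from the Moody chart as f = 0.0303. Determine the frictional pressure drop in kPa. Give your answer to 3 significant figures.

Reynolds number Re = ρVD/μ = 841 · 0.857 · 0.378 / 0.0102 = 2.671e+04.
Re > 4000 → turbulent; use the Moody-chart value f = 0.0303.
Darcy-Weisbach: ΔP = f(L/D)(ρV²/2) = 0.0303·(84.5/0.378)·(841·0.857²/2) = 0.0303·223.5·308.8 = 2092 Pa.
ΔP = 2092 Pa = 2.09 kPa.

ΔP ≈ 2.09 kPa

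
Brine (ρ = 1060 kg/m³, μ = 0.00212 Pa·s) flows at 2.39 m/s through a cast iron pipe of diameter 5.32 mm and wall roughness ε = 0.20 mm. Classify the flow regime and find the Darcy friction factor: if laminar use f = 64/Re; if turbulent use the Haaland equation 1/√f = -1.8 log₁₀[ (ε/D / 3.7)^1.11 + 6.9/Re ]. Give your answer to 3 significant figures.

Re = ρVD/μ = 1060·2.39·0.00532/0.00212 = 6357.
Re > 4000 → turbulent. ε/D = 0.0002/0.00532 = 0.0376; Haaland: 1/√f = -1.8 log₁₀[0.00613 + 0.00109] = 3.855, so f = 0.0673.

f ≈ 0.0673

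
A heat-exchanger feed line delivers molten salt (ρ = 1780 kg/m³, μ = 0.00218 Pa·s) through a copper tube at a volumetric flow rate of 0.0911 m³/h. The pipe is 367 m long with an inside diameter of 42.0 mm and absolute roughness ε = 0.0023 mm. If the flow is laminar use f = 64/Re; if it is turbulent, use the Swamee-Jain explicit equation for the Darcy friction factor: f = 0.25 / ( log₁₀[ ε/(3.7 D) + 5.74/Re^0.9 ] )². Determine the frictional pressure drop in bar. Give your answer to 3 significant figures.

Q = 0.0911 m³/h = 0.0911/3600 = 2.531e-05 m³/s.
Cross-sectional area A = πD²/4 = π(0.042)²/4 = 0.001385 m²; mean velocity V = Q/A = 2.531e-05/0.001385 = 0.01827 m/s.
Reynolds number Re = ρVD/μ = 1780 · 0.01827 · 0.042 / 0.00218 = 626.4.
Re < 2300 → laminar flow, so f = 64/Re = 64/626.4 = 0.1022 (the turbulent correlation is not needed).
Darcy-Weisbach: ΔP = f(L/D)(ρV²/2) = 0.1022·(367/0.042)·(1780·0.01827²/2) = 0.1022·8738·0.2969 = 265.1 Pa.
ΔP = 265.1 Pa = 0.00265 bar.

ΔP ≈ 0.00265 bar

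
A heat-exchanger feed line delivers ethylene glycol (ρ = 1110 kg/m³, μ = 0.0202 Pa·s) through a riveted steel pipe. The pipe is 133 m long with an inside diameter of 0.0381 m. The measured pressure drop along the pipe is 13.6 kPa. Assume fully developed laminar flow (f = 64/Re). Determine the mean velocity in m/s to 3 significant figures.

V ≈ 0.230 m/s

For laminar flow, f = 64/Re with Re = ρVD/μ, so Darcy-Weisbach reduces to ΔP = 32μLV/D². Solving for V: V = ΔP·D²/(32μL) = 1.36e+04·(0.0381)²/(32·0.0202·133) = 0.2296 m/s.
Check: Re = ρVD/μ = 1110·0.2296·0.0381/0.0202 = 480.8 < 2300, so the laminar assumption holds.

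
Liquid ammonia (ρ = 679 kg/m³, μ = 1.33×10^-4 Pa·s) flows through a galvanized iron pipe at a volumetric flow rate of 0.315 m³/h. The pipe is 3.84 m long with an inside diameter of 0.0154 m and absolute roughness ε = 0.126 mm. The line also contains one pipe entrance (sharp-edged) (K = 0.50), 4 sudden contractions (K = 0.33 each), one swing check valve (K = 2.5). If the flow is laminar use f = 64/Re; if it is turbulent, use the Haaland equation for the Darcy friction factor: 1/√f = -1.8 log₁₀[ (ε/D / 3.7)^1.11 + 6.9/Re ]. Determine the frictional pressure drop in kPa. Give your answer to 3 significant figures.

Q = 0.315 m³/h = 0.315/3600 = 8.75e-05 m³/s.
Cross-sectional area A = πD²/4 = π(0.0154)²/4 = 0.0001863 m²; mean velocity V = Q/A = 8.75e-05/0.0001863 = 0.4698 m/s.
Reynolds number Re = ρVD/μ = 679 · 0.4698 · 0.0154 / 0.000133 = 3.693e+04.
Re > 4000 → turbulent. Relative roughness ε/D = 0.000126/0.0154 = 0.00818. Haaland: 1/√f = -1.8 log₁₀[(0.00818/3.7)^1.11 + 6.9/3.693e+04] = -1.8 log₁₀[0.00113 + 0.000187] = 5.186, so f = 0.03719.
Total minor-loss coefficient ΣK = 1·0.5 + 4·0.33 + 1·2.5 = 4.32.
ΔP = [f·L/D + ΣK]·(ρV²/2) = [0.03719·3.84/0.0154 + 4.32]·(679·0.4698²/2) = [9.273 + 4.32]·74.92 = 1018 Pa.
ΔP = 1018 Pa = 1.02 kPa.

ΔP ≈ 1.02 kPa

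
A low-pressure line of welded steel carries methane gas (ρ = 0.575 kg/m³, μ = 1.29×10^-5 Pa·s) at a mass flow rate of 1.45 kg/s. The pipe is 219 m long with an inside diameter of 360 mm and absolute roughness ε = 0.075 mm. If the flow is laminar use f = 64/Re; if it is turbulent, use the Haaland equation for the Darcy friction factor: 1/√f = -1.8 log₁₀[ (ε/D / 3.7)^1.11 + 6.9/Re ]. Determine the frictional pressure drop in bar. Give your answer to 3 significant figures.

ΔP ≈ 0.0168 bar

A = πD²/4 = π(0.36)²/4 = 0.1018 m²; mean velocity V = ṁ/(ρA) = 1.45/(0.575 · 0.1018) = 24.77 m/s.
Reynolds number Re = ρVD/μ = 0.575 · 24.77 · 0.36 / 1.29e-05 = 3.975e+05.
Re > 4000 → turbulent. Relative roughness ε/D = 7.5e-05/0.36 = 0.000208. Haaland: 1/√f = -1.8 log₁₀[(0.000208/3.7)^1.11 + 6.9/3.975e+05] = -1.8 log₁₀[1.92e-05 + 1.74e-05] = 7.987, so f = 0.01568.
Darcy-Weisbach: ΔP = f(L/D)(ρV²/2) = 0.01568·(219/0.36)·(0.575·24.77²/2) = 0.01568·608.3·176.5 = 1683 Pa.
ΔP = 1683 Pa = 0.0168 bar.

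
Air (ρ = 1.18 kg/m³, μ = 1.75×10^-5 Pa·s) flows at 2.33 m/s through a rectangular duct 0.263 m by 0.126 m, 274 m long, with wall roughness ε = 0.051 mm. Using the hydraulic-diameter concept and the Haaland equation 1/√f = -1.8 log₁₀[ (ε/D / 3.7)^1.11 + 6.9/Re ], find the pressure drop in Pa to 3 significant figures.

ΔP ≈ 127 Pa

Hydraulic diameter D_h = 4A/P = 4·(0.263·0.126)/(2·(0.263+0.126)) = 0.1326/0.778 = 0.1704 m.
Re = ρVD_h/μ = 1.18·2.33·0.1704/1.75e-05 = 2.677e+04.
ε/D_h = 5.1e-05/0.1704 = 0.000299; Haaland gives 1/√f = -1.8 log₁₀[2.87e-05+0.000258] = 6.377, so f = 0.02459.
ΔP = f(L/D_h)(ρV²/2) = 0.02459·274/0.1704·3.203 = 126.7 Pa.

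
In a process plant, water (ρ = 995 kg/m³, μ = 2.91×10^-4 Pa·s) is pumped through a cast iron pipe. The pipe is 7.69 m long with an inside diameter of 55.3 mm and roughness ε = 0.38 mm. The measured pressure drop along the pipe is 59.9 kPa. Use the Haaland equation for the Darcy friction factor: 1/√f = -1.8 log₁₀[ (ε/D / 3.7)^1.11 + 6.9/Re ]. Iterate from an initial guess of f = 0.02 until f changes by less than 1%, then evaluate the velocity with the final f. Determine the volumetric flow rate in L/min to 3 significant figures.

Rearranging Darcy-Weisbach: V = √(2·ΔP·D/(f·L·ρ)). With ε/D = 0.00038/0.0553 = 0.00687, iterate starting from f = 0.02:
  f = 0.02 → V = √(2·5.99e+04·0.0553/(0.02·7.69·995)) = 6.58 m/s; Re = ρVD/μ = 1.244e+06; f → 0.03364
  f = 0.03364 → V = 5.073 m/s; Re = 9.593e+05; f → 0.03366
Converged (Δf/f < 1%). With the final f = 0.03366: V = √(2·5.99e+04·0.0553/(0.03366·7.69·995)) = 5.072 m/s.
Q = V·A = 5.072·(π/4·0.0553²) = 0.01218 m³/s = 731 L/min.

Q ≈ 731 L/min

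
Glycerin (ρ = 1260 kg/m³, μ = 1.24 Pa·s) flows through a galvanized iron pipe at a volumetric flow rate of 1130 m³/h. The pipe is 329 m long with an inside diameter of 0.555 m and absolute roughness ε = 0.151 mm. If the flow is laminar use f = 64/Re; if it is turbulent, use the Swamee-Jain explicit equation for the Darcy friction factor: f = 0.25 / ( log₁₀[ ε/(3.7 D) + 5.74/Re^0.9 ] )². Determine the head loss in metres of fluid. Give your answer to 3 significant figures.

Q = 1130 m³/h = 1130/3600 = 0.3139 m³/s.
Cross-sectional area A = πD²/4 = π(0.555)²/4 = 0.2419 m²; mean velocity V = Q/A = 0.3139/0.2419 = 1.297 m/s.
Reynolds number Re = ρVD/μ = 1260 · 1.297 · 0.555 / 1.24 = 731.7.
Re < 2300 → laminar flow, so f = 64/Re = 64/731.7 = 0.08747 (the turbulent correlation is not needed).
Darcy-Weisbach: ΔP = f(L/D)(ρV²/2) = 0.08747·(329/0.555)·(1260·1.297²/2) = 0.08747·592.8·1061 = 5.499e+04 Pa.
Head loss h_f = ΔP/(ρg) = 5.499e+04/(1260·9.81) = 4.45 m.

h_f ≈ 4.45 m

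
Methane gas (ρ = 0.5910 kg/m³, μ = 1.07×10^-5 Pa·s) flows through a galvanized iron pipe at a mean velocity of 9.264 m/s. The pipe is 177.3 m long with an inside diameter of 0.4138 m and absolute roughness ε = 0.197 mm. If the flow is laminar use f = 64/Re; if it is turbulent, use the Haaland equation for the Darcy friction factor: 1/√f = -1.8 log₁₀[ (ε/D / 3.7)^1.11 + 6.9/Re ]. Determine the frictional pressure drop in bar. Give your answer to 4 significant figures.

Reynolds number Re = ρVD/μ = 0.591 · 9.264 · 0.4138 / 1.07e-05 = 2.117e+05.
Re > 4000 → turbulent. Relative roughness ε/D = 0.000197/0.4138 = 0.000476. Haaland: 1/√f = -1.8 log₁₀[(0.000476/3.7)^1.11 + 6.9/2.117e+05] = -1.8 log₁₀[4.8e-05 + 3.26e-05] = 7.368, so f = 0.01842.
Darcy-Weisbach: ΔP = f(L/D)(ρV²/2) = 0.01842·(177.3/0.4138)·(0.591·9.264²/2) = 0.01842·428.5·25.36 = 200.1 Pa.
ΔP = 200.1 Pa = 0.002001 bar.

ΔP ≈ 0.002001 bar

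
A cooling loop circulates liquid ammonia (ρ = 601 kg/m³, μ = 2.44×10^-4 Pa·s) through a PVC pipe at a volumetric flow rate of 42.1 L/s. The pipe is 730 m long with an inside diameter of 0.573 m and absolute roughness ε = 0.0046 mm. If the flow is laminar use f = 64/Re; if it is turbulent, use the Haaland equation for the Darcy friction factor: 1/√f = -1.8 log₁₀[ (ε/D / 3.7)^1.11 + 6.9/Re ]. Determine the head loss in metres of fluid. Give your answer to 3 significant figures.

Q = 42.1 L/s = 42.1/1000 = 0.0421 m³/s.
Cross-sectional area A = πD²/4 = π(0.573)²/4 = 0.2579 m²; mean velocity V = Q/A = 0.0421/0.2579 = 0.1633 m/s.
Reynolds number Re = ρVD/μ = 601 · 0.1633 · 0.573 / 0.000244 = 2.304e+05.
Re > 4000 → turbulent. Relative roughness ε/D = 4.6e-06/0.573 = 8.03e-06. Haaland: 1/√f = -1.8 log₁₀[(8.03e-06/3.7)^1.11 + 6.9/2.304e+05] = -1.8 log₁₀[5.17e-07 + 2.99e-05] = 8.129, so f = 0.01513.
Darcy-Weisbach: ΔP = f(L/D)(ρV²/2) = 0.01513·(730/0.573)·(601·0.1633²/2) = 0.01513·1274·8.01 = 154.4 Pa.
Head loss h_f = ΔP/(ρg) = 154.4/(601·9.81) = 0.0262 m.

h_f ≈ 0.0262 m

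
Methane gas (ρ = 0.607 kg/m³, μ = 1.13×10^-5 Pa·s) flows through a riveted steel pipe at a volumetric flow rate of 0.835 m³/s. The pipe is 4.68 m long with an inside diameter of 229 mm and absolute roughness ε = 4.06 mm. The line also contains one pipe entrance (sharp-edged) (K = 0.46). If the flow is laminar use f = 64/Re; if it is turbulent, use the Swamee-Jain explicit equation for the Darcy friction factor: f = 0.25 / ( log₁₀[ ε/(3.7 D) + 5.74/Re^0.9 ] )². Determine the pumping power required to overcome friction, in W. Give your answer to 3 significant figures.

Cross-sectional area A = πD²/4 = π(0.229)²/4 = 0.04119 m²; mean velocity V = Q/A = 0.835/0.04119 = 20.27 m/s.
Reynolds number Re = ρVD/μ = 0.607 · 20.27 · 0.229 / 1.13e-05 = 2.494e+05.
Re > 4000 → turbulent. Relative roughness ε/D = 0.00406/0.229 = 0.0177. Swamee-Jain: f = 0.25/(log₁₀[0.0177/3.7 + 5.74/2.494e+05^0.9])² = 0.25/(log₁₀[0.00479 + 7.97e-05])² = 0.25/(-2.312)² = 0.04676.
Total minor-loss coefficient ΣK = 1·0.46 = 0.46.
ΔP = [f·L/D + ΣK]·(ρV²/2) = [0.04676·4.68/0.229 + 0.46]·(0.607·20.27²/2) = [0.9555 + 0.46]·124.7 = 176.6 Pa.
Pumping power P = QΔP = 0.835·176.6 = 147.4 W = 147 W.

P ≈ 147 W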